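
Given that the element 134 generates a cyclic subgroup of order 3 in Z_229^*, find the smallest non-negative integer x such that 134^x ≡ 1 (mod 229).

Successive powers of 134 modulo 229:
  134^0=1
So 134^0 ≡ 1 (mod 229), giving x = 0.

0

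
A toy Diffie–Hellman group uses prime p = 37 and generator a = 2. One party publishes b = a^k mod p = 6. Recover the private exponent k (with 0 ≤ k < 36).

27

Successive powers of 2 modulo 37:
  2^0=1  2^1=2  2^2=4  2^3=8  2^4=16  2^5=32
  2^6=27  2^7=17  2^8=34  2^9=31  2^10=25  2^11=13
  2^12=26  2^13=15  2^14=30  2^15=23  2^16=9  2^17=18
  2^18=36  2^19=35  2^20=33  2^21=29  2^22=21  2^23=5
  2^24=10  2^25=20  2^26=3  2^27=6
So 2^27 ≡ 6 (mod 37), giving k = 27.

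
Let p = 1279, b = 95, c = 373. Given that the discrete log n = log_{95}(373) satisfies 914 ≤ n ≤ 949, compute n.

920

Compute 95^914 mod 1279 = 39, then multiply by 95 repeatedly:
  95^914=39  95^915=1147  95^916=250  95^917=728  95^918=94
  95^919=1256  95^920=373
Found 373 at exponent 920.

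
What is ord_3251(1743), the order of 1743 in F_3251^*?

The order of 1743 must divide p − 1 = 3250 = 2 · 5^3 · 13.
Divisors: 1, 2, 5, 10, 13, 25, 26, 50, 65, 125, 130, 250, 325, 650, 1625, 3250.
Check each in increasing order: 1743^1 ≡ 1743;  1743^2 ≡ 1615;  1743^5 ≡ 2795;  1743^10 ≡ 3123;  1743^13 ≡ 1872;  1743^25 ≡ 2945;  1743^26 ≡ 3057;  1743^50 ≡ 2608;  1743^65 ≡ 2171;  1743^125 ≡ 522;  1743^130 ≡ 2542;  1743^250 ≡ 2651;  1743^325 ≡ 2014;  1743^650 ≡ 2199;  1743^1625 ≡ 1.
Smallest exponent giving 1 is 1625.

1625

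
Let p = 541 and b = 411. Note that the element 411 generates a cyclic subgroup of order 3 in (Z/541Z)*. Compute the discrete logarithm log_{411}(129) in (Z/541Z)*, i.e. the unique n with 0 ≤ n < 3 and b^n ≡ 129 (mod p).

Successive powers of 411 modulo 541:
  411^0=1  411^1=411  411^2=129
So 411^2 ≡ 129 (mod 541), giving n = 2.

2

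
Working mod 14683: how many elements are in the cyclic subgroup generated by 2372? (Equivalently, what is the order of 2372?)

The order of 2372 must divide p − 1 = 14682 = 2 · 3 · 2447.
Divisors: 1, 2, 3, 6, 2447, 4894, 7341, 14682.
Check each in increasing order: 2372^1 ≡ 2372;  2372^2 ≡ 2795;  2372^3 ≡ 7707;  2372^6 ≡ 5114;  2372^2447 ≡ 3298;  2372^4894 ≡ 11384;  2372^7341 ≡ 1.
Smallest exponent giving 1 is 7341.

7341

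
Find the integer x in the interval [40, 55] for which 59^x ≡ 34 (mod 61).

48

Compute 59^40 mod 61 = 13, then multiply by 59 repeatedly:
  59^40=13  59^41=35  59^42=52  59^43=18  59^44=25
  59^45=11  59^46=39  59^47=44  59^48=34
Found 34 at exponent 48.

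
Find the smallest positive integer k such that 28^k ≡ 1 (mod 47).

The order of 28 must divide p − 1 = 46 = 2 · 23.
Divisors: 1, 2, 23, 46.
Check each in increasing order: 28^1 ≡ 28;  28^2 ≡ 32;  28^23 ≡ 1.
Smallest exponent giving 1 is 23.

23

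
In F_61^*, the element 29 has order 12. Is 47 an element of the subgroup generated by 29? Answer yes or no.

⟨29⟩ has order 12; its elements mod 61 are {1, 11, 13, 14, 21, 29, 32, 40, 47, 48, 50, 60}.
47 is in this set.

yes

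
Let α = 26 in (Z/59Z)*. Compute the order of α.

29

The order of 26 must divide p − 1 = 58 = 2 · 29.
Divisors: 1, 2, 29, 58.
Check each in increasing order: 26^1 ≡ 26;  26^2 ≡ 27;  26^29 ≡ 1.
Smallest exponent giving 1 is 29.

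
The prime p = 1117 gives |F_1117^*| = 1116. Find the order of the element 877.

1116

The order of 877 must divide p − 1 = 1116 = 2^2 · 3^2 · 31.
Divisors: 1, 2, 3, 4, 6, 9, 12, 18, 31, 36, 62, 93, 124, 186, 279, 372, 558, 1116.
Check each in increasing order: 877^1 ≡ 877;  877^2 ≡ 633;  877^3 ≡ 1109;  877^4 ≡ 803;  877^6 ≡ 64;  877^9 ≡ 605;  877^12 ≡ 745;  877^18 ≡ 766;  877^31 ≡ 155;  877^36 ≡ 331;  877^62 ≡ 568;  877^93 ≡ 914;  877^124 ≡ 928;  877^186 ≡ 997;  877^279 ≡ 903;  877^372 ≡ 996;  877^558 ≡ 1116;  877^1116 ≡ 1.
Smallest exponent giving 1 is 1116.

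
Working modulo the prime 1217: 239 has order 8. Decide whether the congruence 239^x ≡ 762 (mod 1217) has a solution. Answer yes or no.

762 ∈ ⟨239⟩ iff 762^8 ≡ 1 (mod 1217), since |⟨239⟩| = 8.
762^8 mod 1217 = 900.
Since 900 ≠ 1, 762 does not lie in the subgroup.

no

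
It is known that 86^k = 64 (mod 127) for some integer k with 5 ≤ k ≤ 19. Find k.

Compute 86^5 mod 127 = 57, then multiply by 86 repeatedly:
  86^5=57  86^6=76  86^7=59  86^8=121  86^9=119
  86^10=74  86^11=14  86^12=61  86^13=39  86^14=52
  86^15=27  86^16=36  86^17=48  86^18=64
Found 64 at exponent 18.

18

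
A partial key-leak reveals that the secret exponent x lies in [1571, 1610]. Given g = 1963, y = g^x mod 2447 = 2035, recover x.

1593

Compute 1963^1571 mod 2447 = 1857, then multiply by 1963 repeatedly:
  1963^1571=1857  1963^1572=1708  1963^1573=414  1963^1574=278  1963^1575=33
  1963^1576=1157  1963^1577=375  1963^1578=2025  1963^1579=1147  1963^1580=321
  1963^1581=1244  1963^1582=2313  1963^1583=1234  1963^1584=2259  1963^1585=453
  1963^1586=978  1963^1587=1366  1963^1588=1993  1963^1589=1953  1963^1590=1737
  1963^1591=1060  1963^1592=830  1963^1593=2035
Found 2035 at exponent 1593.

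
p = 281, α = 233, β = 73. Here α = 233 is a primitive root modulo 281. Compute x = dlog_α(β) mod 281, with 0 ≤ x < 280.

Successive powers of 233 modulo 281:
  233^0=1  233^1=233  233^2=56  233^3=122  233^4=45  233^5=88
  233^6=272  233^7=151  233^8=58  233^9=26  233^10=157  233^11=51
  233^12=81  233^13=46  233^14=40  233^15=47  233^16=273  233^17=103
  233^18=114  233^19=148  233^20=202  233^21=139  233^22=72  233^23=197
  233^24=98  233^25=73
So 233^25 ≡ 73 (mod 281), giving x = 25.

25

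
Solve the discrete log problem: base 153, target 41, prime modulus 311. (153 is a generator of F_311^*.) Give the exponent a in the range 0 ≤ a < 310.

225

Baby-step giant-step with m = ceil(sqrt(310)) = 18.
Baby table (153^j mod 311 for j=0..17):
  0:1  1:153  2:84  3:101  4:214  5:87  6:249  7:155
  8:79  9:269  10:105  11:204  12:112  13:31  14:78  15:116
  16:21  17:103
Giant step factor: 153^(-18) ≡ 125 (mod 311).
Scan 41·125^i mod 311 for i = 0, 1, …:
  i=0: 41   i=1: 149   i=2: 276   i=3: 290
  i=4: 174   i=5: 291   i=6: 299   i=7: 55
  i=8: 33   i=9: 82   i=10: 298   i=11: 241
  i=12: 269
Match at i=12, j=9: a = 12·18 + 9 = 225.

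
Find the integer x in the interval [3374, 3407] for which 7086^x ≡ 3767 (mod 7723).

3396

Compute 7086^3374 mod 7723 = 2569, then multiply by 7086 repeatedly:
  7086^3374=2569  7086^3375=823  7086^3376=913  7086^3377=5367  7086^3378=2510
  7086^3379=7514  7086^3380=1842  7086^3381=542  7086^3382=2281  7086^3383=6650
  7086^3384=3877  7086^3385=1711  7086^3386=6759  7086^3387=3951  7086^3388=911
  7086^3389=6641  7086^3390=1887  7086^3391=2769  7086^3392=4714  7086^3393=1429
  7086^3394=1041  7086^3395=1061  7086^3396=3767
Found 3767 at exponent 3396.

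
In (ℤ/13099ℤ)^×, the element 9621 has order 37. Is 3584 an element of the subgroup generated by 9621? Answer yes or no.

yes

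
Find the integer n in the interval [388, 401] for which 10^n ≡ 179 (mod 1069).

Compute 10^388 mod 1069 = 169, then multiply by 10 repeatedly:
  10^388=169  10^389=621  10^390=865  10^391=98  10^392=980
  10^393=179
Found 179 at exponent 393.

393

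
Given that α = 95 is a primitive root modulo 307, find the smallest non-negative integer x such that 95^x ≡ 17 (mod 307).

204

Baby-step giant-step with m = ceil(sqrt(306)) = 18.
Baby table (95^j mod 307 for j=0..17):
  0:1  1:95  2:122  3:231  4:148  5:245  6:250  7:111
  8:107  9:34  10:160  11:157  12:179  13:120  14:41  15:211
  16:90  17:261
Giant step factor: 95^(-18) ≡ 81 (mod 307).
Scan 17·81^i mod 307 for i = 0, 1, …:
  i=0: 17   i=1: 149   i=2: 96   i=3: 101
  i=4: 199   i=5: 155   i=6: 275   i=7: 171
  i=8: 36   i=9: 153   i=10: 113   i=11: 250
Match at i=11, j=6: x = 11·18 + 6 = 204.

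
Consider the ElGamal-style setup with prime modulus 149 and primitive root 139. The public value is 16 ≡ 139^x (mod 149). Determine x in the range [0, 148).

Baby-step giant-step with m = ceil(sqrt(148)) = 13.
Baby table (139^j mod 149 for j=0..12):
  0:1  1:139  2:100  3:43  4:17  5:128  6:61  7:135
  8:140  9:90  10:143  11:60  12:145
Giant step factor: 139^(-13) ≡ 41 (mod 149).
Scan 16·41^i mod 149 for i = 0, 1, …:
  i=0: 16   i=1: 60
Match at i=1, j=11: x = 1·13 + 11 = 24.

24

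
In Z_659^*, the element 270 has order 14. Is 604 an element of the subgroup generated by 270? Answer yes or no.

⟨270⟩ has order 14; its elements mod 659 are {1, 12, 55, 144, 249, 270, 307, 352, 389, 410, 515, 604, 647, 658}.
604 is in this set.

yes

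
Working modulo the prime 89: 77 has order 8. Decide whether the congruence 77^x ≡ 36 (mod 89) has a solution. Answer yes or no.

no

⟨77⟩ has order 8; its elements mod 89 are {1, 12, 34, 37, 52, 55, 77, 88}.
36 is not in this set.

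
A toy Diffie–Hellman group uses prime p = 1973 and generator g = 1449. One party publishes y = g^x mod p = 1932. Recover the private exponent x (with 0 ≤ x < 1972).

1264

Baby-step giant-step with m = ceil(sqrt(1972)) = 45.
Baby table (1449^j mod 1973 for j=0..44):
  0:1  1:1449  2:329  3:1228  4:1699  5:1520  6:612  7:911
  8:102  9:1796  10:17  11:957  12:1647  13:1146  14:1261  15:191
  16:539  17:1676  18:1734  19:937  20:289  21:485  22:377  23:1725
  24:1707  25:1274  26:1271  27:870  28:1856  29:145  30:967  31:353
  32:490  33:1703  34:1397  35:1928  36:1877  37:979  38:1957  39:492
  40:655  41:82  42:438  43:1329  44:73
Giant step factor: 1449^(-45) ≡ 1011 (mod 1973).
Scan 1932·1011^i mod 1973 for i = 0, 1, …:
  i=0: 1932   i=1: 1955   i=2: 1532   i=3: 47
  i=4: 165   i=5: 1083   i=6: 1871   i=7: 1447
  i=8: 924   i=9: 935     …   i=27: 472
  i=28: 1699
Match at i=28, j=4: x = 28·45 + 4 = 1264.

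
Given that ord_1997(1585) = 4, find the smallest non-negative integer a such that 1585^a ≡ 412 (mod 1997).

3

Successive powers of 1585 modulo 1997:
  1585^0=1  1585^1=1585  1585^2=1996  1585^3=412
So 1585^3 ≡ 412 (mod 1997), giving a = 3.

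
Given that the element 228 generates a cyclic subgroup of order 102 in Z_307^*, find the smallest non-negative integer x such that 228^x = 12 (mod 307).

59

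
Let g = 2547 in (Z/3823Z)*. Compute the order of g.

The order of 2547 must divide p − 1 = 3822 = 2 · 3 · 7^2 · 13.
Divisors: 1, 2, 3, 6, 7, 13, 14, 21, 26, 39, 42, 49, 78, 91, 98, 147, 182, 273, 294, 546, 637, 1274, 1911, 3822.
Check each in increasing order: 2547^1 ≡ 2547;  2547^2 ≡ 3401;  2547^3 ≡ 3252;  2547^6 ≡ 1086;  2547^7 ≡ 2013;  2547^13 ≡ 3185;  2547^14 ≡ 3612;  2547^21 ≡ 3433;  2547^26 ≡ 1806;  2547^39 ≡ 2318;  2547^42 ≡ 3003;  2547^49 ≡ 876;  2547^78 ≡ 1809;  2547^91 ≡ 404;  2547^98 ≡ 2776;  2547^147 ≡ 348;  2547^182 ≡ 2650;  2547^273 ≡ 160;  2547^294 ≡ 2591;  2547^546 ≡ 2662;  2547^637 ≡ 1185;  2547^1274 ≡ 1184;  2547^1911 ≡ 3822;  2547^3822 ≡ 1.
Smallest exponent giving 1 is 3822.

3822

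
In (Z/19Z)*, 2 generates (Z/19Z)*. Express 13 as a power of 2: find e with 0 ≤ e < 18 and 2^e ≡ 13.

5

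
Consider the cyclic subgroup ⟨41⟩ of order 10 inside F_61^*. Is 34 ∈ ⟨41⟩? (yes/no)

yes

34 ∈ ⟨41⟩ iff 34^10 ≡ 1 (mod 61), since |⟨41⟩| = 10.
34^10 mod 61 = 1.
Since 1 = 1, 34 lies in the subgroup.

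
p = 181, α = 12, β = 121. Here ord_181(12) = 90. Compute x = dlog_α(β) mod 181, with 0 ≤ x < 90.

58

Baby-step giant-step with m = ceil(sqrt(90)) = 10.
Baby table (12^j mod 181 for j=0..9):
  0:1  1:12  2:144  3:99  4:102  5:138  6:27  7:143
  8:87  9:139
Giant step factor: 12^(-10) ≡ 65 (mod 181).
Scan 121·65^i mod 181 for i = 0, 1, …:
  i=0: 121   i=1: 82   i=2: 81   i=3: 16
  i=4: 135   i=5: 87
Match at i=5, j=8: x = 5·10 + 8 = 58.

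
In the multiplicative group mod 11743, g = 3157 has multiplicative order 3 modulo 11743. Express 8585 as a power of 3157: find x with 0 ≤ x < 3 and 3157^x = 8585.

2

Successive powers of 3157 modulo 11743:
  3157^0=1  3157^1=3157  3157^2=8585
So 3157^2 ≡ 8585 (mod 11743), giving x = 2.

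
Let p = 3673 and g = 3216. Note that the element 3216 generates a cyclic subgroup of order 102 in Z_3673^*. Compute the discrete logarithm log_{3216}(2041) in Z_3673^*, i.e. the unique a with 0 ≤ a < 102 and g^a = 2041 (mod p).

36

Baby-step giant-step with m = ceil(sqrt(102)) = 11.
Baby table (3216^j mod 3673 for j=0..10):
  0:1  1:3216  2:3161  3:2585  4:1361  5:2433  6:1038  7:3124
  8:1129  9:1940  10:2286
Giant step factor: 3216^(-11) ≡ 2660 (mod 3673).
Scan 2041·2660^i mod 3673 for i = 0, 1, …:
  i=0: 2041   i=1: 366   i=2: 215   i=3: 2585
Match at i=3, j=3: a = 3·11 + 3 = 36.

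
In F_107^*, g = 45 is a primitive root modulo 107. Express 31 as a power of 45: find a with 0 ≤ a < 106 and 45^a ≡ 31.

Baby-step giant-step with m = ceil(sqrt(106)) = 11.
Baby table (45^j mod 107 for j=0..10):
  0:1  1:45  2:99  3:68  4:64  5:98  6:23  7:72
  8:30  9:66  10:81
Giant step factor: 45^(-11) ≡ 46 (mod 107).
Scan 31·46^i mod 107 for i = 0, 1, …:
  i=0: 31   i=1: 35   i=2: 5   i=3: 16
  i=4: 94   i=5: 44   i=6: 98
Match at i=6, j=5: a = 6·11 + 5 = 71.

71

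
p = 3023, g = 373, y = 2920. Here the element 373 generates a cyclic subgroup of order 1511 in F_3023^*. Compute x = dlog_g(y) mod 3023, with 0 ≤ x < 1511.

Baby-step giant-step with m = ceil(sqrt(1511)) = 39.
Baby table (373^j mod 3023 for j=0..38):
  0:1  1:373  2:71  3:2299  4:2018  5:3010  6:1197  7:2100
  8:343  9:973  10:169  11:2577  12:2930  13:1587  14:2466  15:826
  16:2775  17:1209  18:530  19:1195  20:1354  21:201  22:2421  23:2179
  24:2603  25:536  26:410  27:1780  28:1903  29:2437  30:2101  31:716
  32:1044  33:2468  34:1572  35:2917  36:2784  37:1543  38:1169
Giant step factor: 373^(-39) ≡ 2556 (mod 3023).
Scan 2920·2556^i mod 3023 for i = 0, 1, …:
  i=0: 2920   i=1: 2756   i=2: 746   i=3: 2286
  i=4: 2580   i=5: 1317   i=6: 1653   i=7: 1937
  i=8: 2321   i=9: 1350     …   i=34: 1150
  i=35: 1044
Match at i=35, j=32: x = 35·39 + 32 = 1397.

1397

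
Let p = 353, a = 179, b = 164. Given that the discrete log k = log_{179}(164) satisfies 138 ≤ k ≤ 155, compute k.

Compute 179^138 mod 353 = 323, then multiply by 179 repeatedly:
  179^138=323  179^139=278  179^140=342  179^141=149  179^142=196
  179^143=137  179^144=166  179^145=62  179^146=155  179^147=211
  179^148=351  179^149=348  179^150=164
Found 164 at exponent 150.

150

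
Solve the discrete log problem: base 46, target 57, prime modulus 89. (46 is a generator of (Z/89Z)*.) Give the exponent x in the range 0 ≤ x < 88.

Baby-step giant-step with m = ceil(sqrt(88)) = 10.
Baby table (46^j mod 89 for j=0..9):
  0:1  1:46  2:69  3:59  4:44  5:66  6:10  7:15
  8:67  9:56
Giant step factor: 46^(-10) ≡ 71 (mod 89).
Scan 57·71^i mod 89 for i = 0, 1, …:
  i=0: 57   i=1: 42   i=2: 45   i=3: 80
  i=4: 73   i=5: 21   i=6: 67
Match at i=6, j=8: x = 6·10 + 8 = 68.

68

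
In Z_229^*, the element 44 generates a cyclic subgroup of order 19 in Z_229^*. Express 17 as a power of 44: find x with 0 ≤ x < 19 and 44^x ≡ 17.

7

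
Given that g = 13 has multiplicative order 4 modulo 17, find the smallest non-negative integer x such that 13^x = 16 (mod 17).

2

Successive powers of 13 modulo 17:
  13^0=1  13^1=13  13^2=16
So 13^2 ≡ 16 (mod 17), giving x = 2.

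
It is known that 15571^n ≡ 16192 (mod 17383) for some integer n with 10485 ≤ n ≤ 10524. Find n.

10508

Compute 15571^10485 mod 17383 = 9614, then multiply by 15571 repeatedly:
  15571^10485=9614  15571^10486=14581  15571^10487=1388  15571^10488=5479  15571^10489=15128
  15571^10490=1055  15571^10491=470  15571^10492=127  15571^10493=13238  15571^10494=1284
  15571^10495=2714  15571^10496=1621  15571^10497=475  15571^10498=8450  15571^10499=3023
  15571^10500=15352  15571^10501=12359  15571^10502=12179  15571^10503=8062  15571^10504=10759
  15571^10505=8418  15571^10506=8858  15571^10507=11196  15571^10508=16192
Found 16192 at exponent 10508.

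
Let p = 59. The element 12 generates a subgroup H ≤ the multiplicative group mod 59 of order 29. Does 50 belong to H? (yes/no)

50 ∈ ⟨12⟩ iff 50^29 ≡ 1 (mod 59), since |⟨12⟩| = 29.
50^29 mod 59 = 58.
Since 58 ≠ 1, 50 does not lie in the subgroup.

no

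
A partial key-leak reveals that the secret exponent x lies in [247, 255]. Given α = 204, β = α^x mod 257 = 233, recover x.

249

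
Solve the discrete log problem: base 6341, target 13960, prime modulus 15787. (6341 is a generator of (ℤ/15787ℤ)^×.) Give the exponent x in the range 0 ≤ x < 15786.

12837

Baby-step giant-step with m = ceil(sqrt(15786)) = 126.
Baby table (6341^j mod 15787 for j=0..125):
  0:1  1:6341  2:14579  3:12554  4:6860  5:6075  6:1295  7:2355
  8:14340  9:12607  10:11406  11:5199  12:3603  13:2834  14:4788  15:2307
  16:9925  17:7443  18:8720  19:7446  20:11956  21:3822  22:2257  23:8615
  24:4695  25:12500  26:11760  27:8159  28:2220  29:10803  30:2030  31:5825
  32:10532  33:4402  34:1666  35:2603  36:8208  37:12976  38:14759  39:1483
  40:10438  41:8254  42:4709  43:6552  44:10635  45:10258  46:3538  47:1131
  48:4373  49:7221  50:6061  51:7243  52:3480  53:12241  54:11289  55:5291
  56:2856  57:2207  58:7305  59:1947  60:493  61:287  62:4362  63:618
  64:3562  65:11232  66:6955  67:8564  68:12831  69:10960  70:2986  71:5613
  72:8135  73:7906  74:8221  75:687  76:14842  77:6815  78:4896  79:8294
  80:5757  81:5593  82:7611  83:492  84:9733  85:5570  86:3851  87:12489
  88:5157  89:5660  90:6209  91:14278  92:14140  93:7367  94:414  95:4532
  96:5072  97:3433  98:14167  99:4917  100:15159  101:11963  102:848  103:9588
  104:1771  105:5354  106:7664  107:5038  108:8857  109:7878  110:4330  111:2937
  112:10644  113:4179  114:8453  115:3608  116:2965  117:14535  118:1929  119:12651
  120:6244  121:15195  122:3434  123:4721  124:3709  125:11926
Giant step factor: 6341^(-126) ≡ 26 (mod 15787).
Scan 13960·26^i mod 15787 for i = 0, 1, …:
  i=0: 13960   i=1: 15646   i=2: 12121   i=3: 15193
  i=4: 343   i=5: 8918   i=6: 10850   i=7: 13721
  i=8: 9432   i=9: 8427     …   i=100: 12864
  i=101: 2937
Match at i=101, j=111: x = 101·126 + 111 = 12837.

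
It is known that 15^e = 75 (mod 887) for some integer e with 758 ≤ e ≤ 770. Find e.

768

Compute 15^758 mod 887 = 378, then multiply by 15 repeatedly:
  15^758=378  15^759=348  15^760=785  15^761=244  15^762=112
  15^763=793  15^764=364  15^765=138  15^766=296  15^767=5
  15^768=75
Found 75 at exponent 768.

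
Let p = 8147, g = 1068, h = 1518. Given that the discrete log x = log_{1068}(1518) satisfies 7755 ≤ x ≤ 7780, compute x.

Compute 1068^7755 mod 8147 = 4108, then multiply by 1068 repeatedly:
  1068^7755=4108  1068^7756=4258  1068^7757=1518
Found 1518 at exponent 7757.

7757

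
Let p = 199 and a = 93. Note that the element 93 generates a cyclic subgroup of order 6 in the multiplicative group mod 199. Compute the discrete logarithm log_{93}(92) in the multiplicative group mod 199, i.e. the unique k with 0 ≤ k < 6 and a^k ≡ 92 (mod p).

2

Successive powers of 93 modulo 199:
  93^0=1  93^1=93  93^2=92
So 93^2 ≡ 92 (mod 199), giving k = 2.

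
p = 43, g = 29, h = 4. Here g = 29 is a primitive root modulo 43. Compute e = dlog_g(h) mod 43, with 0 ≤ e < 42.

30

Baby-step giant-step with m = ceil(sqrt(42)) = 7.
Baby table (29^j mod 43 for j=0..6):
  0:1  1:29  2:24  3:8  4:17  5:20  6:21
Giant step factor: 29^(-7) ≡ 37 (mod 43).
Scan 4·37^i mod 43 for i = 0, 1, …:
  i=0: 4   i=1: 19   i=2: 15   i=3: 39
  i=4: 24
Match at i=4, j=2: e = 4·7 + 2 = 30.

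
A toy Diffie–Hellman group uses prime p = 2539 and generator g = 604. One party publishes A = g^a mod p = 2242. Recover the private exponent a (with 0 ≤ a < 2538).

867

Baby-step giant-step with m = ceil(sqrt(2538)) = 51.
Baby table (604^j mod 2539 for j=0..50):
  0:1  1:604  2:1739  3:1749  4:172  5:2328  6:2045  7:1226
  8:1655  9:1793  10:1358  11:135  12:292  13:1177  14:2527  15:369
  16:1983  17:1863  18:475  19:2532  20:850  21:522  22:452  23:1335
  24:1477  25:919  26:1574  27:1110  28:144  29:650  30:1594  31:495
  32:1917  33:84  34:2495  35:1353  36:2193  37:1753  38:49  39:1667
  40:1424  41:1914  42:811  43:2356  44:1184  45:1677  46:2386  47:1531
  48:528  49:1537  50:1613
Giant step factor: 604^(-51) ≡ 1778 (mod 2539).
Scan 2242·1778^i mod 2539 for i = 0, 1, …:
  i=0: 2242   i=1: 46   i=2: 540   i=3: 378
  i=4: 1788   i=5: 236   i=6: 673   i=7: 725
  i=8: 1777   i=9: 990     …   i=16: 1815
  i=17: 1
Match at i=17, j=0: a = 17·51 + 0 = 867.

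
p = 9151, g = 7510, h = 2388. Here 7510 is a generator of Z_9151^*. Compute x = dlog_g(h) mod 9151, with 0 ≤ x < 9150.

5212

Baby-step giant-step with m = ceil(sqrt(9150)) = 96.
Baby table (7510^j mod 9151 for j=0..95):
  0:1  1:7510  2:2487  3:179  4:8244  5:5925  6:4588  7:2365
  8:8210  9:6813  10:2389  11:5430  12:2444  13:6685  14:1964  15:7379
  16:6985  17:3818  18:3097  19:5779  20:6248  21:5303  22:378  23:1970
  24:6684  25:3605  26:4892  27:6806  28:4725  29:6323  30:1191  31:3883
  32:6244  33:2716  34:8732  35:1254  36:1161  37:7358  38:4842  39:6497
  40:8489  41:6524  42:786  43:465  44:5619  45:3429  46:876  47:8342
  48:674  49:1237  50:1605  51:1683  52:1799  53:3614  54:8425  55:1736
  56:6336  57:7311  58:8761  59:8571  60:76  61:3398  62:5992  63:4453
  64:4276  65:1901  66:950  67:5871  68:1692  69:5332  70:7695  71:885
  72:2724  73:4755  74:2848  75:2593  76:102  77:6487  78:6597  79:9107
  80:8147  81:384  82:1275  83:3304  84:4679  85:8601  86:5752  87:4800
  88:2211  89:4696  90:8157  91:2276  92:7843  93:5094  94:4760  95:3794
Giant step factor: 7510^(-96) ≡ 8360 (mod 9151).
Scan 2388·8360^i mod 9151 for i = 0, 1, …:
  i=0: 2388   i=1: 5349   i=2: 5854   i=3: 9043
  i=4: 3069   i=5: 6587   i=6: 5753   i=7: 6575
  i=8: 6094   i=9: 2223     …   i=53: 4691
  i=54: 4725
Match at i=54, j=28: x = 54·96 + 28 = 5212.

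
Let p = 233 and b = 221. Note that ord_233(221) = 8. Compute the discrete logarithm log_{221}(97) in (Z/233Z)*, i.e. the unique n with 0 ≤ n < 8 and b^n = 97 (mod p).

Successive powers of 221 modulo 233:
  221^0=1  221^1=221  221^2=144  221^3=136  221^4=232  221^5=12
  221^6=89  221^7=97
So 221^7 ≡ 97 (mod 233), giving n = 7.

7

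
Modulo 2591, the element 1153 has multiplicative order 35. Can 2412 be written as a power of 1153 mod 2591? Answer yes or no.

yes

2412 ∈ ⟨1153⟩ iff 2412^35 ≡ 1 (mod 2591), since |⟨1153⟩| = 35.
2412^35 mod 2591 = 1.
Since 1 = 1, 2412 lies in the subgroup.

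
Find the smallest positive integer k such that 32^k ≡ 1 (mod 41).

4

The order of 32 must divide p − 1 = 40 = 2^3 · 5.
Divisors: 1, 2, 4, 5, 8, 10, 20, 40.
Check each in increasing order: 32^1 ≡ 32;  32^2 ≡ 40;  32^4 ≡ 1.
Smallest exponent giving 1 is 4.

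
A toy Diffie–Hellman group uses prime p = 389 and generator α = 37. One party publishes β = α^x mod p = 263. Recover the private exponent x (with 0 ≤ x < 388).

Baby-step giant-step with m = ceil(sqrt(388)) = 20.
Baby table (37^j mod 389 for j=0..19):
  0:1  1:37  2:202  3:83  4:348  5:39  6:276  7:98
  8:125  9:346  10:354  11:261  12:321  13:207  14:268  15:191
  16:65  17:71  18:293  19:338
Giant step factor: 37^(-20) ≡ 275 (mod 389).
Scan 263·275^i mod 389 for i = 0, 1, …:
  i=0: 263   i=1: 360   i=2: 194   i=3: 57
  i=4: 115   i=5: 116   i=6: 2   i=7: 161
  i=8: 318   i=9: 314     …   i=17: 356
  i=18: 261
Match at i=18, j=11: x = 18·20 + 11 = 371.

371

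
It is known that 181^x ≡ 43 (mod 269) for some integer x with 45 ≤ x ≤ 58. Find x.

54

Compute 181^45 mod 269 = 175, then multiply by 181 repeatedly:
  181^45=175  181^46=202  181^47=247  181^48=53  181^49=178
  181^50=207  181^51=76  181^52=37  181^53=241  181^54=43
Found 43 at exponent 54.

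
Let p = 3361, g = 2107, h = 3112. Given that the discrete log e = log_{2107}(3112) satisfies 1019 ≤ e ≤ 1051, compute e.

Compute 2107^1019 mod 3361 = 693, then multiply by 2107 repeatedly:
  2107^1019=693  2107^1020=1477  2107^1021=3114  2107^1022=526  2107^1023=2513
  2107^1024=1316  2107^1025=3348  2107^1026=2858  2107^1027=2255  2107^1028=2192
  2107^1029=530  2107^1030=858  2107^1031=2949  2107^1032=2415  2107^1033=3212
  2107^1034=1991  2107^1035=509  2107^1036=304  2107^1037=1938  2107^1038=3112
Found 3112 at exponent 1038.

1038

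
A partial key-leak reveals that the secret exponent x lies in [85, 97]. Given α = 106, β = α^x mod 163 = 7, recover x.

Compute 106^85 mod 163 = 42, then multiply by 106 repeatedly:
  106^85=42  106^86=51  106^87=27  106^88=91  106^89=29
  106^90=140  106^91=7
Found 7 at exponent 91.

91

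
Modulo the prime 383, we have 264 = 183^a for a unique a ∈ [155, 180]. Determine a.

Compute 183^155 mod 383 = 264, then multiply by 183 repeatedly:
  183^155=264
Found 264 at exponent 155.

155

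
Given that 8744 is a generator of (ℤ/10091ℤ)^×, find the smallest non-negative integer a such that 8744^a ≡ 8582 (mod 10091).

2533

Baby-step giant-step with m = ceil(sqrt(10090)) = 101.
Baby table (8744^j mod 10091 for j=0..100):
  0:1  1:8744  2:8120  3:1004  4:9897  5:9043  6:9007  7:7044
  8:7363  9:1492  10:8476  11:5840  12:4500  13:3191  14:489  15:7323
  16:4917  17:6588  18:6044  19:2169  20:4747  21:3485  22:8111  23:3036
  24:7454  25:7  26:662  27:6385  28:7028  29:8733  30:2755  31:2503
  32:8944  33:1086  34:353  35:8877  36:516  37:1227  38:2155  39:3423
  40:806  41:4146  42:5752  43:1944  44:5092  45:2956  46:4213  47:6322
  48:1070  49:1723  50:49  51:4634  52:4331  53:8832  54:585  55:9194
  56:7430  57:2062  58:7602  59:2471  60:1593  61:3612  62:8589  63:4994
  64:3779  65:5642  66:8840  67:9991  68:3517  69:5371  70:510  71:9309
  72:3890  73:7490  74:1970  75:343  76:2165  77:44  78:1278  79:4095
  80:3812  81:1555  82:4343  83:2759  84:7206  85:1060  86:5102  87:9668
  88:4685  89:6271  90:9221  91:1334  92:9391  93:4437  94:7324  95:3570
  96:4617  97:7048  98:1975  99:3699  100:2401
Giant step factor: 8744^(-101) ≡ 4091 (mod 10091).
Scan 8582·4091^i mod 10091 for i = 0, 1, …:
  i=0: 8582   i=1: 2373   i=2: 401   i=3: 5749
  i=4: 7129   i=5: 1749   i=6: 640   i=7: 4671
  i=8: 6798   i=9: 9913     …   i=24: 10078
  i=25: 7363
Match at i=25, j=8: a = 25·101 + 8 = 2533.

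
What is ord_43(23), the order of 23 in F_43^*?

21

The order of 23 must divide p − 1 = 42 = 2 · 3 · 7.
Divisors: 1, 2, 3, 6, 7, 14, 21, 42.
Check each in increasing order: 23^1 ≡ 23;  23^2 ≡ 13;  23^3 ≡ 41;  23^6 ≡ 4;  23^7 ≡ 6;  23^14 ≡ 36;  23^21 ≡ 1.
Smallest exponent giving 1 is 21.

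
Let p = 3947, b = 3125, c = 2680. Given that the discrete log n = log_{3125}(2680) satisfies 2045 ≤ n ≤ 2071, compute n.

2068

Compute 3125^2045 mod 3947 = 1478, then multiply by 3125 repeatedly:
  3125^2045=1478  3125^2046=760  3125^2047=2853  3125^2048=3299  3125^2049=3758
  3125^2050=1425  3125^2051=909  3125^2052=2732  3125^2053=139  3125^2054=205
  3125^2055=1211  3125^2056=3149  3125^2057=754  3125^2058=3838  3125^2059=2764
  3125^2060=1464  3125^2061=427  3125^2062=289  3125^2063=3209  3125^2064=2745
  3125^2065=1294  3125^2066=2022  3125^2067=3550  3125^2068=2680
Found 2680 at exponent 2068.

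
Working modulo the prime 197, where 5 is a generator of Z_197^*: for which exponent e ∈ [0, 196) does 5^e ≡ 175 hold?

160

Baby-step giant-step with m = ceil(sqrt(196)) = 14.
Baby table (5^j mod 197 for j=0..13):
  0:1  1:5  2:25  3:125  4:34  5:170  6:62  7:113
  8:171  9:67  10:138  11:99  12:101  13:111
Giant step factor: 5^(-14) ≡ 93 (mod 197).
Scan 175·93^i mod 197 for i = 0, 1, …:
  i=0: 175   i=1: 121   i=2: 24   i=3: 65
  i=4: 135   i=5: 144   i=6: 193   i=7: 22
  i=8: 76   i=9: 173   i=10: 132   i=11: 62
Match at i=11, j=6: e = 11·14 + 6 = 160.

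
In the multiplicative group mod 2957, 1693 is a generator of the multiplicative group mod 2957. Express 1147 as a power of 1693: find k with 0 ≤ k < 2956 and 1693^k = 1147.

Baby-step giant-step with m = ceil(sqrt(2956)) = 55.
Baby table (1693^j mod 2957 for j=0..54):
  0:1  1:1693  2:916  3:1320  4:2225  5:2664  6:727  7:699
  8:607  9:1572  10:96  11:2850  12:2183  13:2526  14:696  15:1442
  16:1781  17:2050  18:2089  19:105  20:345  21:1556  22:2578  23:22
  24:1762  25:2410  26:2427  27:1638  28:2425  29:1209  30:593  31:1526
  32:2057  33:2112  34:603  35:714  36:2346  37:527  38:2154  39:741
  40:745  41:1603  42:2310  43:1676  44:1705  45:533  46:484  47:323
  48:2751  49:168  50:552  51:124  52:2942  53:1218  54:1045
Giant step factor: 1693^(-55) ≡ 671 (mod 2957).
Scan 1147·671^i mod 2957 for i = 0, 1, …:
  i=0: 1147   i=1: 817   i=2: 1162   i=3: 2011
  i=4: 989   i=5: 1251   i=6: 2590   i=7: 2131
  i=8: 1670   i=9: 2824     …   i=36: 2568
  i=37: 2154
Match at i=37, j=38: k = 37·55 + 38 = 2073.

2073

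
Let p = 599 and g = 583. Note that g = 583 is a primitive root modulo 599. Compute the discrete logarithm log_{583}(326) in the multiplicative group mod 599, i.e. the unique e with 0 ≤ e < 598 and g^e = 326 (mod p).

304

Baby-step giant-step with m = ceil(sqrt(598)) = 25.
Baby table (583^j mod 599 for j=0..24):
  0:1  1:583  2:256  3:97  4:245  5:273  6:424  7:404
  8:125  9:396  10:253  11:145  12:76  13:581  14:288  15:184
  16:51  17:382  18:477  19:155  20:515  21:146  22:60  23:238
  24:385
Giant step factor: 583^(-25) ≡ 525 (mod 599).
Scan 326·525^i mod 599 for i = 0, 1, …:
  i=0: 326   i=1: 435   i=2: 156   i=3: 436
  i=4: 82   i=5: 521   i=6: 381   i=7: 558
  i=8: 39   i=9: 109   i=10: 320   i=11: 280
  i=12: 245
Match at i=12, j=4: e = 12·25 + 4 = 304.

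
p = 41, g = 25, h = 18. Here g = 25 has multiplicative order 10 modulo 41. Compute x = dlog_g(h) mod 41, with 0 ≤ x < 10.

4

Successive powers of 25 modulo 41:
  25^0=1  25^1=25  25^2=10  25^3=4  25^4=18
So 25^4 ≡ 18 (mod 41), giving x = 4.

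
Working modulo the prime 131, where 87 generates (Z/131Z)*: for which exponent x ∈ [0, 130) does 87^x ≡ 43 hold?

Baby-step giant-step with m = ceil(sqrt(130)) = 12.
Baby table (87^j mod 131 for j=0..11):
  0:1  1:87  2:102  3:97  4:55  5:69  6:108  7:95
  8:12  9:127  10:45  11:116
Giant step factor: 87^(-12) ≡ 105 (mod 131).
Scan 43·105^i mod 131 for i = 0, 1, …:
  i=0: 43   i=1: 61   i=2: 117   i=3: 102
Match at i=3, j=2: x = 3·12 + 2 = 38.

38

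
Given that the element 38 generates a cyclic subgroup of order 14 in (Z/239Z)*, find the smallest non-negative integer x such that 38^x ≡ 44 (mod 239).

Successive powers of 38 modulo 239:
  38^0=1  38^1=38  38^2=10  38^3=141  38^4=100  38^5=215
  38^6=44
So 38^6 ≡ 44 (mod 239), giving x = 6.

6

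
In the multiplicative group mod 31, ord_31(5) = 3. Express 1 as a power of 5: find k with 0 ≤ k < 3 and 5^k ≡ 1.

0

Successive powers of 5 modulo 31:
  5^0=1
So 5^0 ≡ 1 (mod 31), giving k = 0.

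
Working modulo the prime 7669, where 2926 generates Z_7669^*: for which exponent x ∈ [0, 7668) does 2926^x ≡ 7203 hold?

Baby-step giant-step with m = ceil(sqrt(7668)) = 88.
Baby table (2926^j mod 7669 for j=0..87):
  0:1  1:2926  2:2872  3:5917  4:4209  5:6789  6:1904  7:3410
  8:291  9:207  10:7500  11:3991  12:5448  13:4666  14:1896  15:3009
  16:322  17:6554  18:4504  19:3362  20:5554  21:393  22:7237  23:1353
  24:1674  25:5302  26:6934  27:4379  28:5724  29:6997  30:4661  31:2604
  32:3987  33:1413  34:847  35:1235  36:1511  37:3842  38:6607  39:6202
  40:2198  41:4726  42:1069  43:6611  44:2568  45:6017  46:5387  47:2567
  48:3091  49:2515  50:4319  51:6551  52:3395  53:2415  54:3141  55:3104
  56:2208  57:3310  58:6782  59:4429  60:6313  61:4886  62:1420  63:5991
  64:6001  65:4585  66:2629  67:447  68:4192  69:3061  70:6763  71:2518
  72:5428  73:7498  74:5808  75:7373  76:501  77:1147  78:4769  79:4183
  80:7403  81:3922  82:2948  83:5892  84:80  85:4010  86:7359  87:5551
Giant step factor: 2926^(-88) ≡ 5409 (mod 7669).
Scan 7203·5409^i mod 7669 for i = 0, 1, …:
  i=0: 7203   i=1: 2507   i=2: 1571   i=3: 287
  i=4: 3245   i=5: 5533   i=6: 3559   i=7: 1441
  i=8: 2665   i=9: 4934     …   i=28: 4531
  i=29: 5724
Match at i=29, j=28: x = 29·88 + 28 = 2580.

2580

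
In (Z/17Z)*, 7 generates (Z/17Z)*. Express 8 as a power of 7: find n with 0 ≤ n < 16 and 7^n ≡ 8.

14

Successive powers of 7 modulo 17:
  7^0=1  7^1=7  7^2=15  7^3=3  7^4=4  7^5=11
  7^6=9  7^7=12  7^8=16  7^9=10  7^10=2  7^11=14
  7^12=13  7^13=6  7^14=8
So 7^14 ≡ 8 (mod 17), giving n = 14.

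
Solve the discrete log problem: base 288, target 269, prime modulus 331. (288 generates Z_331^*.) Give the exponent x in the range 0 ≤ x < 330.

308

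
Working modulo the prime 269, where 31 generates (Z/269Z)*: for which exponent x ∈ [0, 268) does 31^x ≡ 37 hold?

232

Baby-step giant-step with m = ceil(sqrt(268)) = 17.
Baby table (31^j mod 269 for j=0..16):
  0:1  1:31  2:154  3:201  4:44  5:19  6:51  7:236
  8:53  9:29  10:92  11:162  12:180  13:200  14:13  15:134
  16:119
Giant step factor: 31^(-17) ≡ 262 (mod 269).
Scan 37·262^i mod 269 for i = 0, 1, …:
  i=0: 37   i=1: 10   i=2: 199   i=3: 221
  i=4: 67   i=5: 69   i=6: 55   i=7: 153
  i=8: 5   i=9: 234   i=10: 245   i=11: 168
  i=12: 169   i=13: 162
Match at i=13, j=11: x = 13·17 + 11 = 232.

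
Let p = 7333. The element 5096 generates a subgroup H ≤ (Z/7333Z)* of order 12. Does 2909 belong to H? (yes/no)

yes

2909 ∈ ⟨5096⟩ iff 2909^12 ≡ 1 (mod 7333), since |⟨5096⟩| = 12.
2909^12 mod 7333 = 1.
Since 1 = 1, 2909 lies in the subgroup.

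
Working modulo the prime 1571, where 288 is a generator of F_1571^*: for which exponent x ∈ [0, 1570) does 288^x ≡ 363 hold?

1040

Baby-step giant-step with m = ceil(sqrt(1570)) = 40.
Baby table (288^j mod 1571 for j=0..39):
  0:1  1:288  2:1252  3:817  4:1217  5:163  6:1385  7:1417
  8:1207  9:425  10:1433  11:1102  12:34  13:366  14:151  15:1071
  16:532  17:829  18:1531  19:1048  20:192  21:311  22:21  23:1335
  24:1156  25:1447  26:421  27:281  28:807  29:1479  30:211  31:1070
  32:244  33:1148  34:714  35:1402  36:29  37:497  38:175  39:128
Giant step factor: 288^(-40) ≡ 245 (mod 1571).
Scan 363·245^i mod 1571 for i = 0, 1, …:
  i=0: 363   i=1: 959   i=2: 876   i=3: 964
  i=4: 530   i=5: 1028   i=6: 500   i=7: 1533
  i=8: 116   i=9: 142     …   i=25: 731
  i=26: 1
Match at i=26, j=0: x = 26·40 + 0 = 1040.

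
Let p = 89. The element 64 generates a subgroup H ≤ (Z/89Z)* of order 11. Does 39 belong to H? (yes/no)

yes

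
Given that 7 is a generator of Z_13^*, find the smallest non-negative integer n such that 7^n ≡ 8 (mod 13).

9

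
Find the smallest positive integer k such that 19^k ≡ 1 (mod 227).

The order of 19 must divide p − 1 = 226 = 2 · 113.
Divisors: 1, 2, 113, 226.
Check each in increasing order: 19^1 ≡ 19;  19^2 ≡ 134;  19^113 ≡ 1.
Smallest exponent giving 1 is 113.

113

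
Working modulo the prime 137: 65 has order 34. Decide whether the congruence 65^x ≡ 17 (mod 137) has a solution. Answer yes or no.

no

17 ∈ ⟨65⟩ iff 17^34 ≡ 1 (mod 137), since |⟨65⟩| = 34.
17^34 mod 137 = 136.
Since 136 ≠ 1, 17 does not lie in the subgroup.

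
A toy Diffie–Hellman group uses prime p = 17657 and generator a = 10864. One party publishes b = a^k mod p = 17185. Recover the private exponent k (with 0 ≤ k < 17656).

13646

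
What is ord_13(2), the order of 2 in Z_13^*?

12

The order of 2 must divide p − 1 = 12 = 2^2 · 3.
Divisors: 1, 2, 3, 4, 6, 12.
Check each in increasing order: 2^1 ≡ 2;  2^2 ≡ 4;  2^3 ≡ 8;  2^4 ≡ 3;  2^6 ≡ 12;  2^12 ≡ 1.
Smallest exponent giving 1 is 12.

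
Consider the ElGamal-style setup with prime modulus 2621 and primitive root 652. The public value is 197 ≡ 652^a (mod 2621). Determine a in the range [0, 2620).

Baby-step giant-step with m = ceil(sqrt(2620)) = 52.
Baby table (652^j mod 2621 for j=0..51):
  0:1  1:652  2:502  3:2300  4:388  5:1360  6:822  7:1260
  8:1147  9:859  10:1795  11:1374  12:2087  13:425  14:1895  15:1049
  16:2488  17:2398  18:1380  19:757  20:816  21:2590  22:756  23:164
  24:2088  25:1077  26:2397  27:728  28:255  29:1137  30:2202  31:2017
  32:1963  33:828  34:2551  35:1538  36:1554  37:1502  38:1671  39:1777
  40:122  41:914  42:961  43:153  44:158  45:797  46:686  47:1702
  48:1021  49:2579  50:1447  51:2505
Giant step factor: 652^(-52) ≡ 146 (mod 2621).
Scan 197·146^i mod 2621 for i = 0, 1, …:
  i=0: 197   i=1: 2552   i=2: 410   i=3: 2198
  i=4: 1146   i=5: 2193   i=6: 416   i=7: 453
  i=8: 613   i=9: 384     …   i=43: 616
  i=44: 822
Match at i=44, j=6: a = 44·52 + 6 = 2294.

2294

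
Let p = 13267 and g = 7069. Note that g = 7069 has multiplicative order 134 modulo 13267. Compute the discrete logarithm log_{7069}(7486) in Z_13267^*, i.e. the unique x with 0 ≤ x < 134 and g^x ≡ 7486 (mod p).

27

Successive powers of 7069 modulo 13267:
  7069^0=1  7069^1=7069  7069^2=7239  7069^3=1672  7069^4=11738  7069^5=4104
  7069^6=9514  7069^7=4043  7069^8=2849  7069^9=275  7069^10=6993  7069^11=675
  7069^12=8722  7069^13=4069  7069^14=905  7069^15=2751  7069^16=10664  7069^17=722
  7069^18=9290  7069^19=12627  7069^20=13154  7069^21=10490  7069^22=4547  7069^23=10069
  7069^24=306  7069^25=593  7069^26=12812  7069^27=7486
So 7069^27 ≡ 7486 (mod 13267), giving x = 27.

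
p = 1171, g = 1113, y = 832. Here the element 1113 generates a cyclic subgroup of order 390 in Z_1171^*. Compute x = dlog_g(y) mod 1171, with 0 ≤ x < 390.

382

Baby-step giant-step with m = ceil(sqrt(390)) = 20.
Baby table (1113^j mod 1171 for j=0..19):
  0:1  1:1113  2:1022  3:445  4:1123  5:442  6:126  7:889
  8:1133  9:1033  10:978  11:655  12:653  13:769  14:1067  15:177
  16:273  17:560  18:308  19:872
Giant step factor: 1113^(-20) ≡ 21 (mod 1171).
Scan 832·21^i mod 1171 for i = 0, 1, …:
  i=0: 832   i=1: 1078   i=2: 389   i=3: 1143
  i=4: 583   i=5: 533   i=6: 654   i=7: 853
  i=8: 348   i=9: 282     …   i=18: 439
  i=19: 1022
Match at i=19, j=2: x = 19·20 + 2 = 382.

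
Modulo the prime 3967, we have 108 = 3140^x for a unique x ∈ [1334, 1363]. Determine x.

Compute 3140^1334 mod 3967 = 1101, then multiply by 3140 repeatedly:
  3140^1334=1101  3140^1335=1883  3140^1336=1790  3140^1337=3328  3140^1338=842
  3140^1339=1858  3140^1340=2630  3140^1341=2873  3140^1342=262  3140^1343=1511
  3140^1344=8  3140^1345=1318  3140^1346=939  3140^1347=979  3140^1348=3602
  3140^1349=363  3140^1350=1291  3140^1351=3433  3140^1352=1281  3140^1353=3769
  3140^1354=1099  3140^1355=3537  3140^1356=2547  3140^1357=108
Found 108 at exponent 1357.

1357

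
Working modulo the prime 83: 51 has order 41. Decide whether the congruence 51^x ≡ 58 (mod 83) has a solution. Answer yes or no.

no

58 ∈ ⟨51⟩ iff 58^41 ≡ 1 (mod 83), since |⟨51⟩| = 41.
58^41 mod 83 = 82.
Since 82 ≠ 1, 58 does not lie in the subgroup.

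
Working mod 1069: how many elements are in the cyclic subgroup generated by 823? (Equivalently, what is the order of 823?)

The order of 823 must divide p − 1 = 1068 = 2^2 · 3 · 89.
Divisors: 1, 2, 3, 4, 6, 12, 89, 178, 267, 356, 534, 1068.
Check each in increasing order: 823^1 ≡ 823;  823^2 ≡ 652;  823^3 ≡ 1027;  823^4 ≡ 711;  823^6 ≡ 695;  823^12 ≡ 906;  823^89 ≡ 1068;  823^178 ≡ 1.
Smallest exponent giving 1 is 178.

178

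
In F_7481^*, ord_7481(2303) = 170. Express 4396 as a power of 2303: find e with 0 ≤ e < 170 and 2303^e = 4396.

Successive powers of 2303 modulo 7481:
  2303^0=1  2303^1=2303  2303^2=7261  2303^3=2048  2303^4=3514  2303^5=5781
  2303^6=4944  2303^7=7431  2303^8=4546  2303^9=3519  2303^10=2334  2303^11=3844
  2303^12=2709  2303^13=7154  2303^14=2500  2303^15=4611  2303^16=3594  2303^17=2996
  2303^18=2306  2303^19=6689  2303^20=1388  2303^21=2177  2303^22=1361  2303^23=7325
  2303^24=7301  2303^25=4396
So 2303^25 ≡ 4396 (mod 7481), giving e = 25.

25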